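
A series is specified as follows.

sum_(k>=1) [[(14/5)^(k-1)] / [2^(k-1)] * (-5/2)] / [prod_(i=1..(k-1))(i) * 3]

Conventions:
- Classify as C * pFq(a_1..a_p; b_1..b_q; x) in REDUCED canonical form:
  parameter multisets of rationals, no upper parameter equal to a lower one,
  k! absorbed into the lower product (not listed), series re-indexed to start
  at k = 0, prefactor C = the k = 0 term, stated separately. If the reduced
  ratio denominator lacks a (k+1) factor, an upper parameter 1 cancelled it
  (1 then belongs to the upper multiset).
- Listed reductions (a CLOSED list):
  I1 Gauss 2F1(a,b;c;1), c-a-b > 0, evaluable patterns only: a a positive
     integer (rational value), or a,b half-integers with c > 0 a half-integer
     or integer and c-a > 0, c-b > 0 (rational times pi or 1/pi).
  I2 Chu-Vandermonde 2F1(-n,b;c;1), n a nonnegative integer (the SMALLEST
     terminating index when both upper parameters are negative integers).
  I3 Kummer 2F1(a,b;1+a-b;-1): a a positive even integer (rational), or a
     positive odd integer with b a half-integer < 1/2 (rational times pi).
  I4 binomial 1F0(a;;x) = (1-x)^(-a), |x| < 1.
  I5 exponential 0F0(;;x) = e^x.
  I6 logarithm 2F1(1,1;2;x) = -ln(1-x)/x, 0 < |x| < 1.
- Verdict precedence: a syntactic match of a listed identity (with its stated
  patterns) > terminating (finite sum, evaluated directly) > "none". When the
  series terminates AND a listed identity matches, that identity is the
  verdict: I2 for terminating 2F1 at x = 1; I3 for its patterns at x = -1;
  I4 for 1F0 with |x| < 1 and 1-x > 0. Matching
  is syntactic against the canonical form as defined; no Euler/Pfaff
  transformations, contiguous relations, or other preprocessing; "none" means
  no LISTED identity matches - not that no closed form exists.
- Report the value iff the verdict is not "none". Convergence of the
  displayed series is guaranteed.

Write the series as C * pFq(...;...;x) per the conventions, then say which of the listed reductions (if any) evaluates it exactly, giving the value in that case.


First insight: t_0 = -5/6 here, and the constant factors (prefactor -5/6) combine into one prefactor.
Term ratio: r(k) = (7/5) * 1 / [(k+1)] - rational; roots negated = parameters, x = (7/5), C = -5/6.

Canonical form: C = -5/6 times 0F0 with upper {-}, lower {-}, x = 7/5. Verdict at x = 7/5: exponential (I5) matches (the 0F0 exponential series at x = 7/5). Its exact value is (-5/6) * e^(7/5).


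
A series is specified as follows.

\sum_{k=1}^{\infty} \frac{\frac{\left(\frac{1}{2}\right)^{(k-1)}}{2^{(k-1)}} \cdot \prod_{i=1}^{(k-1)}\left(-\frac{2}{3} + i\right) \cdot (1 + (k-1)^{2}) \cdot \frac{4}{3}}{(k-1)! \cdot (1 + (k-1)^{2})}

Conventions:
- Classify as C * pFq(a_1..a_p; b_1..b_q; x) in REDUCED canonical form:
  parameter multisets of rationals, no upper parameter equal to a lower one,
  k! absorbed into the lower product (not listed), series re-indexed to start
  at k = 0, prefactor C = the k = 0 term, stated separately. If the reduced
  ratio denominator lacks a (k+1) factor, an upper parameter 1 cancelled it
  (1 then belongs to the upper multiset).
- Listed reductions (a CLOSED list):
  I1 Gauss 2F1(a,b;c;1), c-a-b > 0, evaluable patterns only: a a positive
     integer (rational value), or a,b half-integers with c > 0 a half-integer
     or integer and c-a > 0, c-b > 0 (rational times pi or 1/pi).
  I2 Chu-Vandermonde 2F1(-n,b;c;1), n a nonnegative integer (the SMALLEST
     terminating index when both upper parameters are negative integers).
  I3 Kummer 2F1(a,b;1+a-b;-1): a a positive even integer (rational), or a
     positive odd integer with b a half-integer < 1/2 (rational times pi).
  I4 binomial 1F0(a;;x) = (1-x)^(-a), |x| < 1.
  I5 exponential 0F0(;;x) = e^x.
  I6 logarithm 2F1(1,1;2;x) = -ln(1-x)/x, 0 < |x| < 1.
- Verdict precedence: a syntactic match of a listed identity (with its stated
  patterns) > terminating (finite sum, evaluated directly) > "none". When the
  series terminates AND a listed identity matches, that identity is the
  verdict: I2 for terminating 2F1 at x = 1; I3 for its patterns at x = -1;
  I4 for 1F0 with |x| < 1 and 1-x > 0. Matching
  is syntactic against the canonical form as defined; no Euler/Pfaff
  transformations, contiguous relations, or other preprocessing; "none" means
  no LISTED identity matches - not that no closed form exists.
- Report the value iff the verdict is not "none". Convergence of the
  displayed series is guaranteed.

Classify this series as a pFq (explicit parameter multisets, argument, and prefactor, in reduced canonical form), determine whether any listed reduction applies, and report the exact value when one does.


Canonical form: C = \frac{4}{3} times 1F0 with upper {\frac{1}{3}}, lower {-}, x = \frac{1}{4}. Verdict: the binomial series (I4) fires (the 1F0 binomial series: exponent -1/3, x = \frac{1}{4}). Hence: \frac{4}{3} \cdot \left(\frac{3}{4}\right)^{-\frac{1}{3}}.

Key step: from the first term \frac{4}{3}: the running product (C = 4/3, x = 1/4) telescopes to a rising factorial.
Adjacent-term ratio: r(k) = \frac{1}{4} * (k+\frac{1}{3}) / [(k+1)] - rational in k. x = \frac{1}{4}; t_0 = \frac{4}{3}; negate the roots.


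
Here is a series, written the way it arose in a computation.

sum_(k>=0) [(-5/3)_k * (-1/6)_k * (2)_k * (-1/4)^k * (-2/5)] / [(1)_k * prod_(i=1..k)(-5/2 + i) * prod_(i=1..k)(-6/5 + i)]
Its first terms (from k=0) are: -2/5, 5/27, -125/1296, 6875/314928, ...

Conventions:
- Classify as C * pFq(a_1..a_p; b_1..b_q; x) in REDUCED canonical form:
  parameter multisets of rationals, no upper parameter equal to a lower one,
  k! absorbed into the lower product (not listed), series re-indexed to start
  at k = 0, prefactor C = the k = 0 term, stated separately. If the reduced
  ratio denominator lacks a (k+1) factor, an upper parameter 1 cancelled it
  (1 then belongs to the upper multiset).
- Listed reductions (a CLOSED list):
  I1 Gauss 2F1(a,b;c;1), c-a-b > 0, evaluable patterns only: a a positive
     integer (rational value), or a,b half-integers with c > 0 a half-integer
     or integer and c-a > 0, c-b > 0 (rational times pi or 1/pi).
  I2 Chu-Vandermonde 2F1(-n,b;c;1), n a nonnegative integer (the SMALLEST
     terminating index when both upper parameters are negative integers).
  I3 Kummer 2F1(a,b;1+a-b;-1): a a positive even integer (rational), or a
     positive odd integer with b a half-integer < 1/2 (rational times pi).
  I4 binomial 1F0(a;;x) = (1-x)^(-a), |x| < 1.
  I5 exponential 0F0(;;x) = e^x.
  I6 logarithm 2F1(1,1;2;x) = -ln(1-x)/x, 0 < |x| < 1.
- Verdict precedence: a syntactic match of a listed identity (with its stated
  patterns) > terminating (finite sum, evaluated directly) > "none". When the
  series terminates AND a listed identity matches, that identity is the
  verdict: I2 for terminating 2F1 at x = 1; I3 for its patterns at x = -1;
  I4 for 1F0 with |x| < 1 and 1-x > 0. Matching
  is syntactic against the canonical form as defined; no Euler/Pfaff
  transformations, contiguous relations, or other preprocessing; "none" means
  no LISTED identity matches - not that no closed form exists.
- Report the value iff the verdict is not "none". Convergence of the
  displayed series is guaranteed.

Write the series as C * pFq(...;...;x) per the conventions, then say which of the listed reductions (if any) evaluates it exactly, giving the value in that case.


x = -1/4 here; the reduced form reads 3F2, upper {-5/3, -1/6, 2}, lower {-3/2, -1/5}, C = -2/5. Verdict: none. Every listed pattern misses the 3F2 form at -1/4, upper {-5/3, -1/6, 2}.

The tell: from the first term -2/5: the lower running product (C = -2/5) is a rising factorial.
Term ratio: r(k) = (-1/4) * (k-5/3) (k-1/6) (k+2) / [(k-3/2) (k-1/5) (k+1)] - rational in k, leading ratio (-1/4); with t_0 = -2/5, classification follows.


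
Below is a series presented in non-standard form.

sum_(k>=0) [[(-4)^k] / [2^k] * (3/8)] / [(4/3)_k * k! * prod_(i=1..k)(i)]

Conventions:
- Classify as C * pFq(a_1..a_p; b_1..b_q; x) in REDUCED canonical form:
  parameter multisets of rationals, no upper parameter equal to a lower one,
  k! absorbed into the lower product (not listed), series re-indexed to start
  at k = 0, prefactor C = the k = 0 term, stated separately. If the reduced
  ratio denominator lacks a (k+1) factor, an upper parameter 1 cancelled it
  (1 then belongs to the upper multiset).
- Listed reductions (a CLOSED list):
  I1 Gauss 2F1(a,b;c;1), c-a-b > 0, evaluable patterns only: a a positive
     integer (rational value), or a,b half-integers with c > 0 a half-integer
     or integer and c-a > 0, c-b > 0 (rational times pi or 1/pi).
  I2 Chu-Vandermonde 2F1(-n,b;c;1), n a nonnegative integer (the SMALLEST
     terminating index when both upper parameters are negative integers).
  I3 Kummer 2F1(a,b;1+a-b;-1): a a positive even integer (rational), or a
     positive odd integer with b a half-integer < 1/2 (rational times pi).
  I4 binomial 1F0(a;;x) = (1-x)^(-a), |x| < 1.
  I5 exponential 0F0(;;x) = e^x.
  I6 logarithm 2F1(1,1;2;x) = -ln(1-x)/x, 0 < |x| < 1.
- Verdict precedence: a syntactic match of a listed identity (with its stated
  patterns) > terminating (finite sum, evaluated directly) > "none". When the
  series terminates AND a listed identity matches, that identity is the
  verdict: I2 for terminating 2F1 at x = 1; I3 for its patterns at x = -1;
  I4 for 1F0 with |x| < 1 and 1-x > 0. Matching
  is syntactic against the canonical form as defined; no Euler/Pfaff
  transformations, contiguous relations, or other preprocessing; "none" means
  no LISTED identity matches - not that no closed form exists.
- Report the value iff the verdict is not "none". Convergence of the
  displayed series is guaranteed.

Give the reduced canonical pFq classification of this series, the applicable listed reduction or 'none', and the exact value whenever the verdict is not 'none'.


At argument -2: a 0F2 with upper {-}, lower {1, 4/3}, scaled by C = 3/8. Verdict: none. No listed pattern accepts 0F2(-; 1, 4/3; -2).

Key step: x = (-2) and the two k-th powers (C = 3/8) combine into one argument.
Step ratio: r(k) = (-2) * 1 / [(k+1) (k+4/3) (k+1)] - rational in k, leading ratio (-2); with t_0 = 3/8, classification follows.


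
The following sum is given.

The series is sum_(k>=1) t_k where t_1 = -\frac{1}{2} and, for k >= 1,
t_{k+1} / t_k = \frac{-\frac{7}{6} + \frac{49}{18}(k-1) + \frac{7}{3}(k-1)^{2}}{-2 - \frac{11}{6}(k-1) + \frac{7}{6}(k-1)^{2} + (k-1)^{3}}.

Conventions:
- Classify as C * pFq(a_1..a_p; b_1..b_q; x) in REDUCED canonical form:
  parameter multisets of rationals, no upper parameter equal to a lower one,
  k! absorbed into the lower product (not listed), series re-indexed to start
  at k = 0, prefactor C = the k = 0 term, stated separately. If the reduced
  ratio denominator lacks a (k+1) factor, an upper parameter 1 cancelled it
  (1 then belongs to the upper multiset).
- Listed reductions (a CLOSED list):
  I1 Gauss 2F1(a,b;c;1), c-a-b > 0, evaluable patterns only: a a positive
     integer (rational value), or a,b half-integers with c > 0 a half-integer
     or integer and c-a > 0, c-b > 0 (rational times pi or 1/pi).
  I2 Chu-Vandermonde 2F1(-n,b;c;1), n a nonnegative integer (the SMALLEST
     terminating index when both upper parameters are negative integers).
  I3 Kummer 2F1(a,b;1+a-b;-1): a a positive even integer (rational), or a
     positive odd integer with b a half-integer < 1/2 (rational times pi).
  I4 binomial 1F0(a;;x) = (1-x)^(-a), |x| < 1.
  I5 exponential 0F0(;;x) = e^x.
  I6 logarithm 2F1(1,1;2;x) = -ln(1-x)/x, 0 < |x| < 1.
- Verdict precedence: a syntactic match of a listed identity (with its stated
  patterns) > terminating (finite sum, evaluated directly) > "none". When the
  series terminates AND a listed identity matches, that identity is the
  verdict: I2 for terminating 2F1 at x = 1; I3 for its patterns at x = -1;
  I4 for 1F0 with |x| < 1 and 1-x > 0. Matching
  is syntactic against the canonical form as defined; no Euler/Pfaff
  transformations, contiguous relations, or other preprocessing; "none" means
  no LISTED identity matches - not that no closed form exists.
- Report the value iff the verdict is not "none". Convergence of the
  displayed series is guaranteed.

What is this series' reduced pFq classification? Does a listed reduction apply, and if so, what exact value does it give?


The tell: x = \frac{7}{3} and roots of the ratio polynomials (prefactor -1/2) are the negated parameters.
Step ratio: r(k) = \frac{7}{3} * (k-\frac{1}{3}) / [(k-\frac{4}{3}) (k+1)] - poly over poly, x = \frac{7}{3} from leading terms; C = -\frac{1}{2} at k = 0.

Reduced: x = \frac{7}{3}, 1F1, upper = {-\frac{1}{3}}, lower = {-\frac{4}{3}}, C = -\frac{1}{2}. Verdict: none. No listed pattern accepts 1F1(-\frac{1}{3}; -\frac{4}{3}; \frac{7}{3}).


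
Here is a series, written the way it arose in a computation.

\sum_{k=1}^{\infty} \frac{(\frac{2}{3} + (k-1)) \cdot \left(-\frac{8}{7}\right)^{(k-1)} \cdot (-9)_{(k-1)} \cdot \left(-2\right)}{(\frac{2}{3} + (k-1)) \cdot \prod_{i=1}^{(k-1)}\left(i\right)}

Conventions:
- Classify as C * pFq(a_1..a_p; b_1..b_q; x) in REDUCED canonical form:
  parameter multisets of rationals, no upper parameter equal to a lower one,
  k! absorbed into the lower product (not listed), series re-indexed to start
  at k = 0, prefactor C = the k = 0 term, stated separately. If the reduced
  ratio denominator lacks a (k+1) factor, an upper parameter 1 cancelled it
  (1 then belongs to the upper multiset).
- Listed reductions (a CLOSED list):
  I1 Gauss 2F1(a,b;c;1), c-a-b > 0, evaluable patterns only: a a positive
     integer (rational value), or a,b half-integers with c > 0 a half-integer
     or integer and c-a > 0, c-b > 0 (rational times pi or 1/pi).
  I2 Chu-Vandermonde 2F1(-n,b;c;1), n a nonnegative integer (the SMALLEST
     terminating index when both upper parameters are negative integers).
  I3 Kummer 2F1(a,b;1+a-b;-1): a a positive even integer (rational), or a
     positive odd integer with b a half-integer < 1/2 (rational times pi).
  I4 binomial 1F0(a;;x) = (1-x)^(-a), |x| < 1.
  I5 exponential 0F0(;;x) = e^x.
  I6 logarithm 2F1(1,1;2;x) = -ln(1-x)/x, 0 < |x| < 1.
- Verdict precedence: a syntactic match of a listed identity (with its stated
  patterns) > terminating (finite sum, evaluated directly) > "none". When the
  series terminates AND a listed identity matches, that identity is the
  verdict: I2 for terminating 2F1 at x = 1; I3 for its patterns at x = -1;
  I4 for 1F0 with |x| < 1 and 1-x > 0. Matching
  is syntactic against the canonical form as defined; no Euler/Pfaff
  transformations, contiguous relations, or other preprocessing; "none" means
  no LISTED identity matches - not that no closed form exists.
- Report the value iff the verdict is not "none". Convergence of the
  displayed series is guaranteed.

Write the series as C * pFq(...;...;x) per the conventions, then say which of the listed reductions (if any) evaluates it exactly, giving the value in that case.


This is -2 * 1F0(-9; -; -\frac{8}{7}) in reduced canonical form. Verdict: terminating. (-9)_k vanishes past k = 9, leaving a 10-term sum, computed directly. Hence: -\frac{76886718750}{40353607}.

The tell: from the first term -2: the product of the first k integers (C = -2) is k!.
Step ratio: r(k) = -\frac{8}{7} * (k-9) / [(k+1)] - poly over poly, x = -\frac{8}{7} from leading terms; C = -2 at k = 0.


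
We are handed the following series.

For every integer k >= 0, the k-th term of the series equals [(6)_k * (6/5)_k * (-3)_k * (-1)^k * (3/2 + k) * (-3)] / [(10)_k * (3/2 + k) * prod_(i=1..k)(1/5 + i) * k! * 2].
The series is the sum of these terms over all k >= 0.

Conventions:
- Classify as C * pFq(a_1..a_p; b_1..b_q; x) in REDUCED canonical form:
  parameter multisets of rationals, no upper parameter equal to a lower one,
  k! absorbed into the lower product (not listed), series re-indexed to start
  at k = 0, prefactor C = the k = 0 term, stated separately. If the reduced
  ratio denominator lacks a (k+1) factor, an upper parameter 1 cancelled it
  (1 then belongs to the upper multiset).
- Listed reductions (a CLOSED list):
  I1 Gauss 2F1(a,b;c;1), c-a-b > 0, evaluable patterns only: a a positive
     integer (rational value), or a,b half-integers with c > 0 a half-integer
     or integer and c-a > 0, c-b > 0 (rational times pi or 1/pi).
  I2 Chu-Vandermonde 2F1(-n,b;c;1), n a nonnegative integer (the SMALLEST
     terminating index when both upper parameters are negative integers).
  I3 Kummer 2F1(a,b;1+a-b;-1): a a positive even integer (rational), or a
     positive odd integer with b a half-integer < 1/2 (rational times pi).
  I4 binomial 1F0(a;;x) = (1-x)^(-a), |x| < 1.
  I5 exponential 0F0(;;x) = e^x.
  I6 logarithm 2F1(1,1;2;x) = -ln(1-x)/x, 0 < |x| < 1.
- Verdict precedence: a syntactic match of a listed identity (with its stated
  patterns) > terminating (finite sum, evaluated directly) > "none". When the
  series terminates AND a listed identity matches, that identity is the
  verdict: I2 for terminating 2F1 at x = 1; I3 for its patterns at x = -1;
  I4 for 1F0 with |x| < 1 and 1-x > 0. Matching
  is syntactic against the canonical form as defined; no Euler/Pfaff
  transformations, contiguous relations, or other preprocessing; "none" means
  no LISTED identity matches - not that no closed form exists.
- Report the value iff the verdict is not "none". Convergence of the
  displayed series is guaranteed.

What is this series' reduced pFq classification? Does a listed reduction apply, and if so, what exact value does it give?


Structural cue: x = (-1) and the lower running product (C = -3/2, x = -1) is a rising factorial.
Step ratio: r(k) = (-1) * (k-3) (k+6) / [(k+10) (k+1)] - rational in k, leading ratio (-1); with t_0 = -3/2, classification follows.

This is -3/2 * 2F1(-3, 6; 10; -1) in reduced canonical form. Verdict: this is Kummer (I3) (x = -1; c = 10 equals 1+a-b for upper {-3, 6}: listed pattern). Sum: -63/10.


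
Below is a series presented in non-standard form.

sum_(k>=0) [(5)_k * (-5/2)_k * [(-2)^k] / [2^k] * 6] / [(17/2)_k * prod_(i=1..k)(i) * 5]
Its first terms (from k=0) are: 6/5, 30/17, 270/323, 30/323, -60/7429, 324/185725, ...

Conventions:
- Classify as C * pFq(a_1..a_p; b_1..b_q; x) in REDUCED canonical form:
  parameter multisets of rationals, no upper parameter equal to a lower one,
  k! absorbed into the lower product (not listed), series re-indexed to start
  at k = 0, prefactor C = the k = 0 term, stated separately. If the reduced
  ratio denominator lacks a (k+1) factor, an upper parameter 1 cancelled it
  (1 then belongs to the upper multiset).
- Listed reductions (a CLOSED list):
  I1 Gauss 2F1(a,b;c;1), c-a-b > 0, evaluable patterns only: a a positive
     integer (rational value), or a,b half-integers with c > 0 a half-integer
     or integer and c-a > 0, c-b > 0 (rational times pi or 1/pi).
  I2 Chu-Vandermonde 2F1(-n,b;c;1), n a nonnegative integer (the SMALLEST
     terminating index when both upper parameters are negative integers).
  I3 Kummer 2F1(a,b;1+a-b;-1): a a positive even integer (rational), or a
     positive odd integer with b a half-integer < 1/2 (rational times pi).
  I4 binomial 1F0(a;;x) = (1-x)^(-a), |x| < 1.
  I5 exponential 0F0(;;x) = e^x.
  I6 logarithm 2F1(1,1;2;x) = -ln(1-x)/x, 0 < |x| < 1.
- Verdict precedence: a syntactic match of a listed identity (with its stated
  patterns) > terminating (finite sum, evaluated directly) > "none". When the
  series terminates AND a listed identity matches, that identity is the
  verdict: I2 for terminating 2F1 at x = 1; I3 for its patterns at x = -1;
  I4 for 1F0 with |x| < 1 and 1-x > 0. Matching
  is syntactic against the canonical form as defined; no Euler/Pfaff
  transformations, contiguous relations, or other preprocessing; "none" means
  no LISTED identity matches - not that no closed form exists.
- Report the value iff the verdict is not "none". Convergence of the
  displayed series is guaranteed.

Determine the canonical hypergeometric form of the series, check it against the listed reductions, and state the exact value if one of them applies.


The series (x = -1) is 2F1: upper {-5/2, 5}, lower {17/2}, prefactor 6/5. Verdict: Kummer (I3) applies (x = -1; c = 17/2 equals 1+a-b for upper {-5/2, 5}: listed pattern). Value: (81081/65536) * pi.

The tell: x = (-1) and the two k-th powers (C = 6/5, x = -1) combine into one argument.
Term ratio: r(k) = (-1) * (k-5/2) (k+5) / [(k+17/2) (k+1)] ; factor over Q: parameters, x = (-1), and C = 6/5.


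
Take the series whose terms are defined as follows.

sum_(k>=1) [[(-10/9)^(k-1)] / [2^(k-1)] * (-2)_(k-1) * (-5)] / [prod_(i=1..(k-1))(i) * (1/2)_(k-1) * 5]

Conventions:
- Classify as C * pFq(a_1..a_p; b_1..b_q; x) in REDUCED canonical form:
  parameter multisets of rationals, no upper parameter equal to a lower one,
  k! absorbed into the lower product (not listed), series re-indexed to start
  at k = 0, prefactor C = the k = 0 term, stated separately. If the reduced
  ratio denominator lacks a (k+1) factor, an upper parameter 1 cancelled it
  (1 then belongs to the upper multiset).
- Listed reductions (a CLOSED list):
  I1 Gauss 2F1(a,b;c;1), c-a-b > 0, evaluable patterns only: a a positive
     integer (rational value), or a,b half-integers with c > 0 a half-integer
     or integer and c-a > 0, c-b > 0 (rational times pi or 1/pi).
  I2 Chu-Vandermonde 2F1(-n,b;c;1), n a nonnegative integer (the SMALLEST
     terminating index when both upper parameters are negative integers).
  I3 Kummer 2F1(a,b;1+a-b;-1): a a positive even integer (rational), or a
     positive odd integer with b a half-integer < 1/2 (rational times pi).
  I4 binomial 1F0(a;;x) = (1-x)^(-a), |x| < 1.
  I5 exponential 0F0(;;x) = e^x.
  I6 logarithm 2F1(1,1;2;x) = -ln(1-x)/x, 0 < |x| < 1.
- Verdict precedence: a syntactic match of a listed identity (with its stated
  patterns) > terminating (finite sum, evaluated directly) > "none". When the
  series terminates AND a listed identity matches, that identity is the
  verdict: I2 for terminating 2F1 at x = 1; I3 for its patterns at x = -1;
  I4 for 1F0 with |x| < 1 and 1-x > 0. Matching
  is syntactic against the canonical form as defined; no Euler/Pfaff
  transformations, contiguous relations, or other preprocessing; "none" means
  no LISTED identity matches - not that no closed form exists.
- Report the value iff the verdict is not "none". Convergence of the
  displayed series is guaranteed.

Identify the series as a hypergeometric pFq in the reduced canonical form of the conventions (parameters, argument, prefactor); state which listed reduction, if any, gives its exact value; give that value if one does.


At argument -5/9: a 1F1 with upper {-2}, lower {1/2}, scaled by C = -1. Verdict: terminating. (-2)_k vanishes past k = 2, leaving a 3-term sum, computed directly. Its exact value is -883/243.

Key observation: with t_0 = -1, the product of the first k integers (prefactor -1) is k!.
Term ratio: r(k) = (-5/9) * (k-2) / [(k+1/2) (k+1)] ; factor over Q: parameters, x = (-5/9), and C = -1.


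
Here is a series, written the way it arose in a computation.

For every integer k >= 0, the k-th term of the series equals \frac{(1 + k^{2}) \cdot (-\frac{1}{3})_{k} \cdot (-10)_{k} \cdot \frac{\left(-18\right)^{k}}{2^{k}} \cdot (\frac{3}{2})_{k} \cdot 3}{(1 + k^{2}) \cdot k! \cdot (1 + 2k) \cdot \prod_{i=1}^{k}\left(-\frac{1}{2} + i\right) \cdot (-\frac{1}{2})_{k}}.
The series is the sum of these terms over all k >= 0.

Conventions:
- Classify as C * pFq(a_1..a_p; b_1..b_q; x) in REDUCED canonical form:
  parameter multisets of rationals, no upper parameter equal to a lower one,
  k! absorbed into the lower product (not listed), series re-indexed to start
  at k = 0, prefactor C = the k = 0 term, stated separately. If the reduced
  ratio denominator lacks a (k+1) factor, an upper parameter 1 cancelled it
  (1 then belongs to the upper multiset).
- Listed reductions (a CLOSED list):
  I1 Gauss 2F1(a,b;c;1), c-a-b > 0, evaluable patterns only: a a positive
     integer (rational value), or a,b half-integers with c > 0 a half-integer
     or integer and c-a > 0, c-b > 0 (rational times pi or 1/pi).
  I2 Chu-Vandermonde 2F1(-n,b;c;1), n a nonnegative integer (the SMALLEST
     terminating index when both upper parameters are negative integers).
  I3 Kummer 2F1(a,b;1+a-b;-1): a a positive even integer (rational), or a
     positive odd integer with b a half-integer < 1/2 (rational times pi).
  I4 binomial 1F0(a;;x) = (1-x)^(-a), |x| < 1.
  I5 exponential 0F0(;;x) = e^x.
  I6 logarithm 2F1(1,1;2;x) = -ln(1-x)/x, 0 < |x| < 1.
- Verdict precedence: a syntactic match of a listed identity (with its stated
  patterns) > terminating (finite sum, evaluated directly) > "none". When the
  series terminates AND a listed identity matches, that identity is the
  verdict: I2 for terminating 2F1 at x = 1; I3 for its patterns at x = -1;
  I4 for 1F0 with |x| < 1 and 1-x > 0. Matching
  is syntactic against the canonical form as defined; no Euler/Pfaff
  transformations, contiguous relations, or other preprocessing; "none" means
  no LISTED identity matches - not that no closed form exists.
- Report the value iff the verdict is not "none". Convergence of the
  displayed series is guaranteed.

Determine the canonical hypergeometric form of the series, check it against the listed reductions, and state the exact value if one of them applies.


This is 3 * 2F1(-10, -\frac{1}{3}; -\frac{1}{2}; -9) in reduced canonical form. Verdict: terminating - upper parameter -10 makes this a finite sum (last index 10), evaluated exactly. Sum: \frac{481671955299}{13}.

Key observation: t_0 = 3 here, and the two k-th powers (prefactor 3) combine into one argument.
Term ratio: r(k) = -9 * (k-10) (k-\frac{1}{3}) / [(k-\frac{1}{2}) (k+1)] ; factor over Q: parameters, x = -9, and C = 3.


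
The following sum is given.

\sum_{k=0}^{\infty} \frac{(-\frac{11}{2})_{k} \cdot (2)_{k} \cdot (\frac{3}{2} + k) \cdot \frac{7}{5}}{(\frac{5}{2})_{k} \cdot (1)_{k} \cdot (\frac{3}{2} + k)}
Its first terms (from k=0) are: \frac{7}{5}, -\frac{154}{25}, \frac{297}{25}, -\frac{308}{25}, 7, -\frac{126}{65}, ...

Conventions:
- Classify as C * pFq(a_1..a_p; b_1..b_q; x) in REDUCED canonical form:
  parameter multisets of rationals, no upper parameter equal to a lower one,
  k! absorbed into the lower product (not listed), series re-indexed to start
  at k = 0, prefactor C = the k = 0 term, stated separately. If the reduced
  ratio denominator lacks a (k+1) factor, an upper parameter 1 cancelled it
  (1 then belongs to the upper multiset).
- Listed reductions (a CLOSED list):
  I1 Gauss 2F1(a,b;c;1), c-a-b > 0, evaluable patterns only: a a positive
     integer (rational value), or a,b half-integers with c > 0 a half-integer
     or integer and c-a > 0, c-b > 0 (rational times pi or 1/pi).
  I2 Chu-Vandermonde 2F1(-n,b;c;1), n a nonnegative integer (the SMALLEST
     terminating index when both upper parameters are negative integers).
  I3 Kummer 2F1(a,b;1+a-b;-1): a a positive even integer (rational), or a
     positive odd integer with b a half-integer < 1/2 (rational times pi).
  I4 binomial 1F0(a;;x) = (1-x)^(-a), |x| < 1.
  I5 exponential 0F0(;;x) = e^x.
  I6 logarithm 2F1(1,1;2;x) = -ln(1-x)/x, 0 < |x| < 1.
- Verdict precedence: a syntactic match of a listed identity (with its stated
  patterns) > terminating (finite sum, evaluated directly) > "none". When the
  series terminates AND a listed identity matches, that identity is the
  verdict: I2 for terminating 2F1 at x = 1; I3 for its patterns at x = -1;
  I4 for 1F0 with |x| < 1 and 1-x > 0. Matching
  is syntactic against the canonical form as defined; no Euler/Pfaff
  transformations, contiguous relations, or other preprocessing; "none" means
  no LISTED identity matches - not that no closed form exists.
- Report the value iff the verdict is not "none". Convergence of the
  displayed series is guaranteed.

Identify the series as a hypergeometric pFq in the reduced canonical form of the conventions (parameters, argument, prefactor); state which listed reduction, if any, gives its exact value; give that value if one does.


This is \frac{7}{5} * 2F1(-\frac{11}{2}, 2; \frac{5}{2}; 1) in reduced canonical form. Verdict at x = 1: the Gauss summation I1 matches (x = 1: the Gamma ratio telescopes since c-a-b = 6 > 0 and a = 2 in Z>0). Sum: \frac{1}{40}.

First insight: t_0 = \frac{7}{5} here, and (1)_k (C = 7/5) is k! itself.
Term ratio: r(k) = 1 * (k-\frac{11}{2}) (k+2) / [(k+\frac{5}{2}) (k+1)] ; factor over Q: parameters, x = 1, and C = \frac{7}{5}.


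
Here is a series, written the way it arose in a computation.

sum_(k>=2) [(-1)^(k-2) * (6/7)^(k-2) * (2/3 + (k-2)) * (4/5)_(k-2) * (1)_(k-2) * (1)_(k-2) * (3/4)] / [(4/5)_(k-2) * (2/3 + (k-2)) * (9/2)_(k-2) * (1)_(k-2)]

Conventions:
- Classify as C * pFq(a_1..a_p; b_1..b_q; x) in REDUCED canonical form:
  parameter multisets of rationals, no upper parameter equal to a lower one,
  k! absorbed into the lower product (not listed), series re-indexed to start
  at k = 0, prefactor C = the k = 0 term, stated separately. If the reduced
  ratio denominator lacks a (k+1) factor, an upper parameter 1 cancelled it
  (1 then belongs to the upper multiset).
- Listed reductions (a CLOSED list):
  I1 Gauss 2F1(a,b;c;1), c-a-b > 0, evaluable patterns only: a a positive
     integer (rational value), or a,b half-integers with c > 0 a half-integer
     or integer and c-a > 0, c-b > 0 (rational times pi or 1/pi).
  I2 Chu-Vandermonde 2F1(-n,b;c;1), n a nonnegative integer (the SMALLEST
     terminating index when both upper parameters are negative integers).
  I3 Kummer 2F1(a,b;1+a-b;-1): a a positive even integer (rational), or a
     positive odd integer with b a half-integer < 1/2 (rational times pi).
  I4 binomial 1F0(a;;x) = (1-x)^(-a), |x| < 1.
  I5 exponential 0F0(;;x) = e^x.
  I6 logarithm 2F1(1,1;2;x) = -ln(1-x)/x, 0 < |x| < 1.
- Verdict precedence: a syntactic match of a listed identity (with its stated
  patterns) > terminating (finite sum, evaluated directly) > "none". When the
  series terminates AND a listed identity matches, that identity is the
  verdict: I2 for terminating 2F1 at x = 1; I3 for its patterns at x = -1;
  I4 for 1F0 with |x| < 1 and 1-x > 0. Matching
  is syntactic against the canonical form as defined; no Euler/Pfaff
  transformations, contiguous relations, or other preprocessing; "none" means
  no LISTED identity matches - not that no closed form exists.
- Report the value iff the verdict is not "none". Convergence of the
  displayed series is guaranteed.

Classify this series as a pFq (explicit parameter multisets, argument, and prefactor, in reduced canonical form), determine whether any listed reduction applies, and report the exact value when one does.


With C = 3/4: the canonical form is 2F1(1, 1; 9/2; -6/7). Verdict: none. No listed pattern accepts 2F1(1, 1; 9/2; -6/7).

Key step: x = (-6/7) and (1)_k (C = 3/4, x = -6/7) is k! itself.
Consecutive-term ratio: r(k) = (-6/7) * (k+1) (k+1) / [(k+9/2) (k+1)] - poly over poly, x = (-6/7) from leading terms; C = 3/4 at k = 0.


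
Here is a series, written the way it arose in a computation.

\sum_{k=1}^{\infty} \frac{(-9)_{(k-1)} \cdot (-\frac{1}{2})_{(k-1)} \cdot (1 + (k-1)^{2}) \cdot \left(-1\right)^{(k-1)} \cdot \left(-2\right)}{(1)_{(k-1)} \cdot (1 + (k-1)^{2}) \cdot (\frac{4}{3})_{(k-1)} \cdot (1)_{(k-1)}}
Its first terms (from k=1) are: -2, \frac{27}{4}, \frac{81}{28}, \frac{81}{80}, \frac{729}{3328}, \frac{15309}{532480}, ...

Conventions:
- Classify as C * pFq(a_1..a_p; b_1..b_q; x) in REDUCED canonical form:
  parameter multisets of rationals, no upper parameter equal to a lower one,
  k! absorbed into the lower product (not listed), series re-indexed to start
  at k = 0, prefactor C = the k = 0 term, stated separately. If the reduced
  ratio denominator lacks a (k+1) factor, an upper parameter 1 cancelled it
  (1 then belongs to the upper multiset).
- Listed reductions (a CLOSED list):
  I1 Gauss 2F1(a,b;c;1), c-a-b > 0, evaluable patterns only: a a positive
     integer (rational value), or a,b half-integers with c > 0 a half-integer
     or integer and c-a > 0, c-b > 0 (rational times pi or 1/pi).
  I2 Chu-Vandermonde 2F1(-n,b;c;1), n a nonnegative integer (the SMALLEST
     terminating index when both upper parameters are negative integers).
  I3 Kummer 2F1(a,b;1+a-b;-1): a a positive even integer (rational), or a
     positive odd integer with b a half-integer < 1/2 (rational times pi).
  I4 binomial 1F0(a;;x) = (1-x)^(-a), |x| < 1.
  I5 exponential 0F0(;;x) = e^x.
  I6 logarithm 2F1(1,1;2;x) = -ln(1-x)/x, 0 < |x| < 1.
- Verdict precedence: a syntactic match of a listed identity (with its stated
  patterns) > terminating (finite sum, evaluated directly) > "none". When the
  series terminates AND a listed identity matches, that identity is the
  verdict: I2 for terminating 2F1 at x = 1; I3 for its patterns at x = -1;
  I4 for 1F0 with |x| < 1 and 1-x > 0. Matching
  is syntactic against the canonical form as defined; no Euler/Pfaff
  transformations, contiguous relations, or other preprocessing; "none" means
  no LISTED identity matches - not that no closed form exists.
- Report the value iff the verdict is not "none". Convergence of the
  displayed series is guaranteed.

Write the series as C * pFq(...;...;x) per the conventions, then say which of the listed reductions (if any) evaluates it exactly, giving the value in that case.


Classification (C = -2): 2F2 with upper {-9, -\frac{1}{2}}, lower {1, \frac{4}{3}}, argument x = -1. Verdict: terminating (-9 upstairs). 10 nonzero terms in all; added directly. Sum: \frac{452077539970411}{50763661312000}.

First insight: t_0 = -2 here, and (1)_k (C = -2, x = -1) is k! itself.
Consecutive-term ratio: r(k) = -1 * (k-9) (k-\frac{1}{2}) / [(k+1) (k+\frac{4}{3}) (k+1)] ; factor over Q: parameters, x = -1, and C = -2.


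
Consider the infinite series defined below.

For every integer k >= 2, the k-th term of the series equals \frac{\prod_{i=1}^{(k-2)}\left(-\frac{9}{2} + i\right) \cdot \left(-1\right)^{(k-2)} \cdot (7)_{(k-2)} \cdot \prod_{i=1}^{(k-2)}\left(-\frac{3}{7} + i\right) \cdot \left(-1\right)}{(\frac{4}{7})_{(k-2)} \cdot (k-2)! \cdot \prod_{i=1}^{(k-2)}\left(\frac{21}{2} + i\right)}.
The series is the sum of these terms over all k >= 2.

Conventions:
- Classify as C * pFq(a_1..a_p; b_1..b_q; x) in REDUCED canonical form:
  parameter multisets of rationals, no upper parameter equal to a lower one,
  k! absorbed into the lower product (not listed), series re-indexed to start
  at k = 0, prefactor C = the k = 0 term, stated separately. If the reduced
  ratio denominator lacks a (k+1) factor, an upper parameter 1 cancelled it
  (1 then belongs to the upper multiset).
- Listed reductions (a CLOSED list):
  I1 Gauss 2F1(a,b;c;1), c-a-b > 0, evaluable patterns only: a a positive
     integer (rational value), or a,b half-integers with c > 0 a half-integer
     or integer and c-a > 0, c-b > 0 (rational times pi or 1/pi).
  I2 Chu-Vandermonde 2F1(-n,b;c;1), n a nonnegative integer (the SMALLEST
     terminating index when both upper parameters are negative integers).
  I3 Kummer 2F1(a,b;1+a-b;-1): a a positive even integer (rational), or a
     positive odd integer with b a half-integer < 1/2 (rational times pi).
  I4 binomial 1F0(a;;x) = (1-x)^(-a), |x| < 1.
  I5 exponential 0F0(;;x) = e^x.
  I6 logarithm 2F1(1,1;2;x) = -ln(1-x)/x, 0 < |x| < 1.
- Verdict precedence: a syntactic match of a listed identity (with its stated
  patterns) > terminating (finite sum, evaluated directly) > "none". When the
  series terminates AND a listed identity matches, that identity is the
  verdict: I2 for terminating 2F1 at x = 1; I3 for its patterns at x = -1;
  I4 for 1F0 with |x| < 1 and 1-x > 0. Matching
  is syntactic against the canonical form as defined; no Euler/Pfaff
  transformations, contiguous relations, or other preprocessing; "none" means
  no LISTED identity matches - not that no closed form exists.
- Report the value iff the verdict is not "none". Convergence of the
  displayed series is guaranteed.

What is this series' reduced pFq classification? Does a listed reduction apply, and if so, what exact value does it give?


Canonical form: C = -1 times 2F1 with upper {-\frac{7}{2}, 7}, lower {\frac{23}{2}}, x = -1. Verdict: this is Kummer (I3) (x = -1; c = \frac{23}{2} equals 1+a-b for upper {-\frac{7}{2}, 7}: listed pattern). Sum: \left(-\frac{14549535}{8388608}\right) \cdot \pi.

Key observation: t_0 = -1 here, and the running product (C = -1) telescopes to a rising factorial.
Term ratio: r(k) = -1 * (k-\frac{7}{2}) (k+7) / [(k+\frac{23}{2}) (k+1)] ; factor over Q: parameters, x = -1, and C = -1.


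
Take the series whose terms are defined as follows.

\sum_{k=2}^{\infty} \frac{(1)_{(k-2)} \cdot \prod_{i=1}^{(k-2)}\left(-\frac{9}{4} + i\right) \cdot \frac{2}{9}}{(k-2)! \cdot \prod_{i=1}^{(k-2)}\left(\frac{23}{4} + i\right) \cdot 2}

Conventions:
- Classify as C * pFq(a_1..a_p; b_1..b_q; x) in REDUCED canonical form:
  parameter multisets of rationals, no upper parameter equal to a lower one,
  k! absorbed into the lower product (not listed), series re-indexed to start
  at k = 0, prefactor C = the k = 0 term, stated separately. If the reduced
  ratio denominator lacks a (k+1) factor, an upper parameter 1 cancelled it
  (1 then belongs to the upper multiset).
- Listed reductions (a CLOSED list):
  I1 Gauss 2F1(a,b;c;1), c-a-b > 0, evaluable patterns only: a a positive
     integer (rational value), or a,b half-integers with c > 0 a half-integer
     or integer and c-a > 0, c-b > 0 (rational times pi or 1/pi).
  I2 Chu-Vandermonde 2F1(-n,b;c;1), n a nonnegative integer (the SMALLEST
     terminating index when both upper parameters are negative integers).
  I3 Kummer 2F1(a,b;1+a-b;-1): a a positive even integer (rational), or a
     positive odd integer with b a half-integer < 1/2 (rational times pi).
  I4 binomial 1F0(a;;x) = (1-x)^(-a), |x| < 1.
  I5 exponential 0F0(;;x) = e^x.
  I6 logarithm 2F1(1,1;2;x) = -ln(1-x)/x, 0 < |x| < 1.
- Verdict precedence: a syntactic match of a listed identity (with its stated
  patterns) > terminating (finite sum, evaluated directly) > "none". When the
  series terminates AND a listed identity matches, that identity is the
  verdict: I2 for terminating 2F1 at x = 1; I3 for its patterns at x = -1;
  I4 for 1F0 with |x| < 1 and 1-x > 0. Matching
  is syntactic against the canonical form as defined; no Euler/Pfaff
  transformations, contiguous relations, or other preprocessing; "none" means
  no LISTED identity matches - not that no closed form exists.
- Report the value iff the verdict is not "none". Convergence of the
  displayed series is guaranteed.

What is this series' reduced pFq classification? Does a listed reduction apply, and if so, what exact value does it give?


Canonical form: C = \frac{1}{9} times 2F1 with upper {-\frac{5}{4}, 1}, lower {\frac{27}{4}}, x = 1. Verdict (x = 1): Gauss's theorem (I1) applies (x = 1: the Gamma ratio telescopes since c-a-b = 7 > 0 and a = 1 in Z>0). Its exact value is \frac{23}{252}.

Key step: x = 1 and the lower running product (C = 1/9, x = 1) is a rising factorial.
Adjacent-term ratio: r(k) = 1 * (k-\frac{5}{4}) (k+1) / [(k+\frac{27}{4}) (k+1)] ; factor over Q: parameters, x = 1, and C = \frac{1}{9}.


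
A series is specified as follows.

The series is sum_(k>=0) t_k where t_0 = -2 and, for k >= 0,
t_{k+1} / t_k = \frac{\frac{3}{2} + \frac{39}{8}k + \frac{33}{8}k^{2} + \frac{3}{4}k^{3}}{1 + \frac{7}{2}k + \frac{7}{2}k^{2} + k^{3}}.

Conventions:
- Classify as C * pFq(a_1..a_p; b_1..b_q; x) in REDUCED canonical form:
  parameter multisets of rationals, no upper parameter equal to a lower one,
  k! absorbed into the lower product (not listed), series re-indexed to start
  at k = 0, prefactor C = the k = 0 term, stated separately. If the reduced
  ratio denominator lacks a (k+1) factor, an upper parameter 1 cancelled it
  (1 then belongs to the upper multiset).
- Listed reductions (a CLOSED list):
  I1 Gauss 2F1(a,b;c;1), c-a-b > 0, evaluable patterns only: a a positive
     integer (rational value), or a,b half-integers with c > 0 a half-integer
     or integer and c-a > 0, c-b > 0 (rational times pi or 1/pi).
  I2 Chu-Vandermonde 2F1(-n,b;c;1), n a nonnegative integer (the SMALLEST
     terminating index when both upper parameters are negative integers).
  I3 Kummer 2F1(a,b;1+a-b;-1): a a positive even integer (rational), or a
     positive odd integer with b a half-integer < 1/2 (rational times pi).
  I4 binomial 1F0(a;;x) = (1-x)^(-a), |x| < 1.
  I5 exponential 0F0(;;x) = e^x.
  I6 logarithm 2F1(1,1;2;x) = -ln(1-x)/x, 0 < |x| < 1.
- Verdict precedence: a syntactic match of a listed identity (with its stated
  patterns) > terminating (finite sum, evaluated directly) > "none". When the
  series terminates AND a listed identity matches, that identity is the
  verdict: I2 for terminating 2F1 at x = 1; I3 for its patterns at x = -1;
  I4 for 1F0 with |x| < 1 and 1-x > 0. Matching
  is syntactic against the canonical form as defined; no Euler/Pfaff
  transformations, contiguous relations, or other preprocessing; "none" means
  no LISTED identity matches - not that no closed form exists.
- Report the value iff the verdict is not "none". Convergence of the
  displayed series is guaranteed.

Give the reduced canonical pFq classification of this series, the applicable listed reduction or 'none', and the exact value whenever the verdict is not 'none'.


The tell: t_0 being -2, cancel k + 1/2 from the displayed ratio first; then prefactor -2.
Step ratio: r(k) = \frac{3}{4} * (k+1) (k+4) / [(k+2) (k+1)] ; factor over Q: parameters, x = \frac{3}{4}, and C = -2.

Canonical form: C = -2 times 2F1 with upper {1, 4}, lower {2}, x = \frac{3}{4}. Verdict: no listed reduction: x = \frac{3}{4} and upper {1, 4} fail every I1-I6 pattern.
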